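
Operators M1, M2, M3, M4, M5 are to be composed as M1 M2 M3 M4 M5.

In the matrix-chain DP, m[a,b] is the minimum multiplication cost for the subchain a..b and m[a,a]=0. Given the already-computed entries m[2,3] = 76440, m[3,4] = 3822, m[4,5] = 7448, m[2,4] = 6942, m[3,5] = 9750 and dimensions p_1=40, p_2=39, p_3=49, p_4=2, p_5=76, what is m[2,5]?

m[2,5] = min over k∈[2,4] of m[2,k]+m[k+1,5]+p_{1}·p_k·p_{5}.
k=2: 0 + 9750 + 40·39·76 = 128310; k=3: 76440 + 7448 + 40·49·76 = 232848; k=4: 6942 + 0 + 40·2·76 = 13022.
Minimum: 13022 at k=4.

13022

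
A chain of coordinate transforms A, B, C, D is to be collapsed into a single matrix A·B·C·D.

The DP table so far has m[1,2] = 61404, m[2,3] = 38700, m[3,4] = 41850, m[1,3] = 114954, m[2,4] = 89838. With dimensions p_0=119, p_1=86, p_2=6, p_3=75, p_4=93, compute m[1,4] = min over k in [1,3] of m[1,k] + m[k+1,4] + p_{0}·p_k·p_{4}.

m[1,4] = min over k∈[1,3] of m[1,k]+m[k+1,4]+p_{0}·p_k·p_{4}.
k=1: 0 + 89838 + 119·86·93 = 1041600; k=2: 61404 + 41850 + 119·6·93 = 169656; k=3: 114954 + 0 + 119·75·93 = 944979.
Minimum: 169656 at k=2.

169656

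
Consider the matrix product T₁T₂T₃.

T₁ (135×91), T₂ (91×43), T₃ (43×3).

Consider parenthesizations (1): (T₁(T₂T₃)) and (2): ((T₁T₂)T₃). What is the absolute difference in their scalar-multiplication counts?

Order (1) = (T₁(T₂T₃)): (T₂T₃): 91×43 by 43×3 → 91×3, cost 91·43·3 = 11739; (T₁(T₂T₃)): 135×91 by 91×3 → 135×3, cost 135·91·3 = 36855; cumulative 48594. Total 48594.
Order (2) = ((T₁T₂)T₃): (T₁T₂): 135×91 by 91×43 → 135×43, cost 135·91·43 = 528255; ((T₁T₂)T₃): 135×43 by 43×3 → 135×3, cost 135·43·3 = 17415; cumulative 545670. Total 545670.
Difference: |48594 − 545670| = 497076.

497076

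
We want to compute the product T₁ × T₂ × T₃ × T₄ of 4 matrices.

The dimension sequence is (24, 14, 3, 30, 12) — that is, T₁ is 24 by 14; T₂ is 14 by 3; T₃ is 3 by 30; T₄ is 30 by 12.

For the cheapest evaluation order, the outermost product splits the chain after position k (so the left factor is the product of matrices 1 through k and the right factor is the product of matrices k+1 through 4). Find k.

2

Adjacent pairs: T₁T₂ = 24·14·3 = 1008; T₂T₃ = 14·3·30 = 1260; T₃T₄ = 3·30·12 = 1080.
Length 3: T₁..T₃: k=1: 0+1260+24·14·30=11340; k=2: 1008+0+24·3·30=3168 → min 3168 | T₂..T₄: k=2: 0+1080+14·3·12=1584; k=3: 1260+0+14·30·12=6300 → min 1584.
Top-level splits: k=1: (T₁..T₁)·(T₂..T₄) → 0+1584+24·14·12 = 5616; k=2: (T₁..T₂)·(T₃..T₄) → 1008+1080+24·3·12 = 2952; k=3: (T₁..T₃)·(T₄..T₄) → 3168+0+24·30·12 = 11808.
Best split is after T₂, i.e. k = 2.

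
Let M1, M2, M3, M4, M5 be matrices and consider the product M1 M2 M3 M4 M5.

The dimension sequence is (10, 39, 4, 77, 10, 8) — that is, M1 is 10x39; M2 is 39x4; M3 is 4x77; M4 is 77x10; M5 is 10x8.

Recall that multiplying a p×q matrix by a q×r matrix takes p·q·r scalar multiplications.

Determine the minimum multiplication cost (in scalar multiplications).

Adjacent pairs: M1M2 = 10·39·4 = 1560; M2M3 = 39·4·77 = 12012; M3M4 = 4·77·10 = 3080; M4M5 = 77·10·8 = 6160.
Length 3: M1..M3: k=1: 0+12012+10·39·77=42042; k=2: 1560+0+10·4·77=4640 → min 4640 | M2..M4: k=2: 0+3080+39·4·10=4640; k=3: 12012+0+39·77·10=42042 → min 4640 | M3..M5: k=3: 0+6160+4·77·8=8624; k=4: 3080+0+4·10·8=3400 → min 3400.
Length 4: M1..M4: k=1: 0+4640+10·39·10=8540; k=2: 1560+3080+10·4·10=5040; k=3: 4640+0+10·77·10=12340 → min 5040 | M2..M5: k=2: 0+3400+39·4·8=4648; k=3: 12012+6160+39·77·8=42196; k=4: 4640+0+39·10·8=7760 → min 4648.
Length 5: M1..M5: k=1: 0+4648+10·39·8=7768; k=2: 1560+3400+10·4·8=5280; k=3: 4640+6160+10·77·8=16960; k=4: 5040+0+10·10·8=5840 → min 5280.
Optimal order: ((M1 M2) ((M3 M4) M5)) with cost 5280.

5280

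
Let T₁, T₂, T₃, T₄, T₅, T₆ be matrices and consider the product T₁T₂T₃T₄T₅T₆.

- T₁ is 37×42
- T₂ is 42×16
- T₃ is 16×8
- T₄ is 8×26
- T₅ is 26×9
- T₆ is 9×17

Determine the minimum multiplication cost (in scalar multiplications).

25936

Adjacent pairs: T₁T₂ = 37·42·16 = 24864; T₂T₃ = 42·16·8 = 5376; T₃T₄ = 16·8·26 = 3328; T₄T₅ = 8·26·9 = 1872; T₅T₆ = 26·9·17 = 3978.
Length 3: T₁..T₃: k=1: 0+5376+37·42·8=17808; k=2: 24864+0+37·16·8=29600 → min 17808 | T₂..T₄: k=2: 0+3328+42·16·26=20800; k=3: 5376+0+42·8·26=14112 → min 14112 | T₃..T₅: k=3: 0+1872+16·8·9=3024; k=4: 3328+0+16·26·9=7072 → min 3024 | T₄..T₆: k=4: 0+3978+8·26·17=7514; k=5: 1872+0+8·9·17=3096 → min 3096.
Length 4: T₁..T₄: k=1: 0+14112+37·42·26=54516; k=2: 24864+3328+37·16·26=43584; k=3: 17808+0+37·8·26=25504 → min 25504 | T₂..T₅: k=2: 0+3024+42·16·9=9072; k=3: 5376+1872+42·8·9=10272; k=4: 14112+0+42·26·9=23940 → min 9072 | T₃..T₆: k=3: 0+3096+16·8·17=5272; k=4: 3328+3978+16·26·17=14378; k=5: 3024+0+16·9·17=5472 → min 5272.
Length 5: T₁..T₅: k=1: 0+9072+37·42·9=23058; k=2: 24864+3024+37·16·9=33216; k=3: 17808+1872+37·8·9=22344; k=4: 25504+0+37·26·9=34162 → min 22344 | T₂..T₆: k=2: 0+5272+42·16·17=16696; k=3: 5376+3096+42·8·17=14184; k=4: 14112+3978+42·26·17=36654; k=5: 9072+0+42·9·17=15498 → min 14184.
Length 6: T₁..T₆: k=1: 0+14184+37·42·17=40602; k=2: 24864+5272+37·16·17=40200; k=3: 17808+3096+37·8·17=25936; k=4: 25504+3978+37·26·17=45836; k=5: 22344+0+37·9·17=28005 → min 25936.
Optimal order: ((T₁(T₂T₃))((T₄T₅)T₆)) with cost 25936.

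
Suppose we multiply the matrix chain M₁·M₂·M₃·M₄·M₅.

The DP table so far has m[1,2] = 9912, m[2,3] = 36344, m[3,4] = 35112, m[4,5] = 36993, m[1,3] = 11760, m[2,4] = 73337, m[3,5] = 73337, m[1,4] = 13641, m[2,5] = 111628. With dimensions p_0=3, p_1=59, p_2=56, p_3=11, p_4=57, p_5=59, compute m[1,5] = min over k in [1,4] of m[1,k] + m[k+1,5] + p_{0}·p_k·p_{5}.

23730

m[1,5] = min over k∈[1,4] of m[1,k]+m[k+1,5]+p_{0}·p_k·p_{5}.
k=1: 0 + 111628 + 3·59·59 = 122071; k=2: 9912 + 73337 + 3·56·59 = 93161; k=3: 11760 + 36993 + 3·11·59 = 50700; k=4: 13641 + 0 + 3·57·59 = 23730.
Minimum: 23730 at k=4.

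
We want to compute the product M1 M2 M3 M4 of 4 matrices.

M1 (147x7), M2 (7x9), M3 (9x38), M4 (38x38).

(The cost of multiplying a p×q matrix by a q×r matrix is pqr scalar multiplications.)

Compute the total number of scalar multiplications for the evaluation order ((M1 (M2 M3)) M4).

253764

(M2 M3): 7×9 by 9×38 → 7×38, cost 7·9·38 = 2394
(M1 (M2 M3)): 147×7 by 7×38 → 147×38, cost 147·7·38 = 39102; cumulative 41496
((M1 (M2 M3)) M4): 147×38 by 38×38 → 147×38, cost 147·38·38 = 212268; cumulative 253764
Total: 253764 scalar multiplications.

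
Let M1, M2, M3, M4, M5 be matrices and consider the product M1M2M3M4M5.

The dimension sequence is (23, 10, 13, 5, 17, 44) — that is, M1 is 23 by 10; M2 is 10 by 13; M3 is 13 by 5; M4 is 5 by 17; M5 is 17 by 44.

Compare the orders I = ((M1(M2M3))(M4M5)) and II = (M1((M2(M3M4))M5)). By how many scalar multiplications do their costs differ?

Order I = ((M1(M2M3))(M4M5)): (M2M3): 10×13 by 13×5 → 10×5, cost 10·13·5 = 650; (M1(M2M3)): 23×10 by 10×5 → 23×5, cost 23·10·5 = 1150; cumulative 1800; (M4M5): 5×17 by 17×44 → 5×44, cost 5·17·44 = 3740; ((M1(M2M3))(M4M5)): 23×5 by 5×44 → 23×44, cost 23·5·44 = 5060; cumulative 10600. Total 10600.
Order II = (M1((M2(M3M4))M5)): (M3M4): 13×5 by 5×17 → 13×17, cost 13·5·17 = 1105; (M2(M3M4)): 10×13 by 13×17 → 10×17, cost 10·13·17 = 2210; cumulative 3315; ((M2(M3M4))M5): 10×17 by 17×44 → 10×44, cost 10·17·44 = 7480; cumulative 10795; (M1((M2(M3M4))M5)): 23×10 by 10×44 → 23×44, cost 23·10·44 = 10120; cumulative 20915. Total 20915.
Difference: |10600 − 20915| = 10315.

10315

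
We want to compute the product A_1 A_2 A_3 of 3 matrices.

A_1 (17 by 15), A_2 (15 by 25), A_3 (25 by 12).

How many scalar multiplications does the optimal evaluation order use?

Order (A_1 (A_2 A_3)): (A_2 A_3): 15×25 by 25×12 → 15×12, cost 15·25·12 = 4500; (A_1 (A_2 A_3)): 17×15 by 15×12 → 17×12, cost 17·15·12 = 3060; cumulative 7560. Total 7560.
Order ((A_1 A_2) A_3): (A_1 A_2): 17×15 by 15×25 → 17×25, cost 17·15·25 = 6375; ((A_1 A_2) A_3): 17×25 by 25×12 → 17×12, cost 17·25·12 = 5100; cumulative 11475. Total 11475.
Minimum: 7560.

7560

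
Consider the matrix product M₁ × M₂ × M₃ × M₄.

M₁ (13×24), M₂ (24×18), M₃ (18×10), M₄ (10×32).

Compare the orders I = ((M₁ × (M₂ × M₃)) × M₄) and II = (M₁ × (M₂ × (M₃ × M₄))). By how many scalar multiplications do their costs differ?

Order I = ((M₁ × (M₂ × M₃)) × M₄): (M₂ × M₃): 24×18 by 18×10 → 24×10, cost 24·18·10 = 4320; (M₁ × (M₂ × M₃)): 13×24 by 24×10 → 13×10, cost 13·24·10 = 3120; cumulative 7440; ((M₁ × (M₂ × M₃)) × M₄): 13×10 by 10×32 → 13×32, cost 13·10·32 = 4160; cumulative 11600. Total 11600.
Order II = (M₁ × (M₂ × (M₃ × M₄))): (M₃ × M₄): 18×10 by 10×32 → 18×32, cost 18·10·32 = 5760; (M₂ × (M₃ × M₄)): 24×18 by 18×32 → 24×32, cost 24·18·32 = 13824; cumulative 19584; (M₁ × (M₂ × (M₃ × M₄))): 13×24 by 24×32 → 13×32, cost 13·24·32 = 9984; cumulative 29568. Total 29568.
Difference: |11600 − 29568| = 17968.

17968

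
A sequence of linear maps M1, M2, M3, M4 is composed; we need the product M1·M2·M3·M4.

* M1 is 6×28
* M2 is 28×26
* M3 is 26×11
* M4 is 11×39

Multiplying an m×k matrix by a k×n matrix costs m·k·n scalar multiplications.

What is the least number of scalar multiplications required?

8658

Adjacent pairs: M1M2 = 6·28·26 = 4368; M2M3 = 28·26·11 = 8008; M3M4 = 26·11·39 = 11154.
Length 3: M1..M3: k=1: 0+8008+6·28·11=9856; k=2: 4368+0+6·26·11=6084 → min 6084 | M2..M4: k=2: 0+11154+28·26·39=39546; k=3: 8008+0+28·11·39=20020 → min 20020.
Length 4: M1..M4: k=1: 0+20020+6·28·39=26572; k=2: 4368+11154+6·26·39=21606; k=3: 6084+0+6·11·39=8658 → min 8658.
Optimal order: (((M1·M2)·M3)·M4) with cost 8658.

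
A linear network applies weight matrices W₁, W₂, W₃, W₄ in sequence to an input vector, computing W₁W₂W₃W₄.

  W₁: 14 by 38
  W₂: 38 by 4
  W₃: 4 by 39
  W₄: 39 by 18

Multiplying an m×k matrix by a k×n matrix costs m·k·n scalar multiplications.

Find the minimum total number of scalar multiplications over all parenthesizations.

5944

Adjacent pairs: W₁W₂ = 14·38·4 = 2128; W₂W₃ = 38·4·39 = 5928; W₃W₄ = 4·39·18 = 2808.
Length 3: W₁..W₃: k=1: 0+5928+14·38·39=26676; k=2: 2128+0+14·4·39=4312 → min 4312 | W₂..W₄: k=2: 0+2808+38·4·18=5544; k=3: 5928+0+38·39·18=32604 → min 5544.
Length 4: W₁..W₄: k=1: 0+5544+14·38·18=15120; k=2: 2128+2808+14·4·18=5944; k=3: 4312+0+14·39·18=14140 → min 5944.
Optimal order: ((W₁W₂)(W₃W₄)) with cost 5944.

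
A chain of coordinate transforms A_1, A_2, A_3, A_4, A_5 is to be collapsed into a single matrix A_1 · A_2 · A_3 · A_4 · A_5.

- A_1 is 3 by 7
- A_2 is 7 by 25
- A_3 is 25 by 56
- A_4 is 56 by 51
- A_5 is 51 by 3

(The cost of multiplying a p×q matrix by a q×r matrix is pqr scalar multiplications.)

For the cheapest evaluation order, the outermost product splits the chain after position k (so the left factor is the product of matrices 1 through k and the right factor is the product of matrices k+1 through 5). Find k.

Adjacent pairs: A_1A_2 = 3·7·25 = 525; A_2A_3 = 7·25·56 = 9800; A_3A_4 = 25·56·51 = 71400; A_4A_5 = 56·51·3 = 8568.
Length 3: A_1..A_3: k=1: 0+9800+3·7·56=10976; k=2: 525+0+3·25·56=4725 → min 4725 | A_2..A_4: k=2: 0+71400+7·25·51=80325; k=3: 9800+0+7·56·51=29792 → min 29792 | A_3..A_5: k=3: 0+8568+25·56·3=12768; k=4: 71400+0+25·51·3=75225 → min 12768.
Length 4: A_1..A_4: k=1: 0+29792+3·7·51=30863; k=2: 525+71400+3·25·51=75750; k=3: 4725+0+3·56·51=13293 → min 13293 | A_2..A_5: k=2: 0+12768+7·25·3=13293; k=3: 9800+8568+7·56·3=19544; k=4: 29792+0+7·51·3=30863 → min 13293.
Top-level splits: k=1: (A_1..A_1)·(A_2..A_5) → 0+13293+3·7·3 = 13356; k=2: (A_1..A_2)·(A_3..A_5) → 525+12768+3·25·3 = 13518; k=3: (A_1..A_3)·(A_4..A_5) → 4725+8568+3·56·3 = 13797; k=4: (A_1..A_4)·(A_5..A_5) → 13293+0+3·51·3 = 13752.
Best split is after A_1, i.e. k = 1.

1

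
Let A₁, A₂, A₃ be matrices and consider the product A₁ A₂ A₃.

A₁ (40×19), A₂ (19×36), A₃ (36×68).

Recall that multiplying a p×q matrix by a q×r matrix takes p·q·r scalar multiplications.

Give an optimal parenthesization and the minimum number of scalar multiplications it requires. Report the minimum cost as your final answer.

(A₁ (A₂ A₃)): cost 98192.
((A₁ A₂) A₃): cost 125280.
Optimal: (A₁ (A₂ A₃)) with cost 98192.

98192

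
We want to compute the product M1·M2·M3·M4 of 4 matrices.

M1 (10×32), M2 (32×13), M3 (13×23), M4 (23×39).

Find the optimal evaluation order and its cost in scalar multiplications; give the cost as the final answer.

Adjacent pairs: M1M2 = 10·32·13 = 4160; M2M3 = 32·13·23 = 9568; M3M4 = 13·23·39 = 11661.
Length 3: M1..M3: k=1: 0+9568+10·32·23=16928; k=2: 4160+0+10·13·23=7150 → min 7150 | M2..M4: k=2: 0+11661+32·13·39=27885; k=3: 9568+0+32·23·39=38272 → min 27885.
Length 4: M1..M4: k=1: 0+27885+10·32·39=40365; k=2: 4160+11661+10·13·39=20891; k=3: 7150+0+10·23·39=16120 → min 16120.
Optimal parenthesization: (((M1·M2)·M3)·M4) with cost 16120.

16120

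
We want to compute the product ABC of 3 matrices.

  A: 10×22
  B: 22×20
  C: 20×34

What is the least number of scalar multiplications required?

Order (A(BC)): (BC): 22×20 by 20×34 → 22×34, cost 22·20·34 = 14960; (A(BC)): 10×22 by 22×34 → 10×34, cost 10·22·34 = 7480; cumulative 22440. Total 22440.
Order ((AB)C): (AB): 10×22 by 22×20 → 10×20, cost 10·22·20 = 4400; ((AB)C): 10×20 by 20×34 → 10×34, cost 10·20·34 = 6800; cumulative 11200. Total 11200.
Minimum: 11200.

11200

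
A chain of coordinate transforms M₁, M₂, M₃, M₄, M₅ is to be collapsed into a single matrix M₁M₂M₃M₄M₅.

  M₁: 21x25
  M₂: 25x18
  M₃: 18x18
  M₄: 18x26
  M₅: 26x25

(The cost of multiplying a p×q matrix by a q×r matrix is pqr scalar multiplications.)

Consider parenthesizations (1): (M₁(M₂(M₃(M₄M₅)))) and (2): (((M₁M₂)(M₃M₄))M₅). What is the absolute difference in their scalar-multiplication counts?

2823

Order (1) = (M₁(M₂(M₃(M₄M₅)))): (M₄M₅): 18×26 by 26×25 → 18×25, cost 18·26·25 = 11700; (M₃(M₄M₅)): 18×18 by 18×25 → 18×25, cost 18·18·25 = 8100; cumulative 19800; (M₂(M₃(M₄M₅))): 25×18 by 18×25 → 25×25, cost 25·18·25 = 11250; cumulative 31050; (M₁(M₂(M₃(M₄M₅)))): 21×25 by 25×25 → 21×25, cost 21·25·25 = 13125; cumulative 44175. Total 44175.
Order (2) = (((M₁M₂)(M₃M₄))M₅): (M₁M₂): 21×25 by 25×18 → 21×18, cost 21·25·18 = 9450; (M₃M₄): 18×18 by 18×26 → 18×26, cost 18·18·26 = 8424; ((M₁M₂)(M₃M₄)): 21×18 by 18×26 → 21×26, cost 21·18·26 = 9828; cumulative 27702; (((M₁M₂)(M₃M₄))M₅): 21×26 by 26×25 → 21×25, cost 21·26·25 = 13650; cumulative 41352. Total 41352.
Difference: |44175 − 41352| = 2823.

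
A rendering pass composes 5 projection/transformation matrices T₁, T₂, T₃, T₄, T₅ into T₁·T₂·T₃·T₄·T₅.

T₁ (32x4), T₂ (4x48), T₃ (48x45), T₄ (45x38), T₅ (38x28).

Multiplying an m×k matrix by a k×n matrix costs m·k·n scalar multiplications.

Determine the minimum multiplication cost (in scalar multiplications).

23320

Adjacent pairs: T₁T₂ = 32·4·48 = 6144; T₂T₃ = 4·48·45 = 8640; T₃T₄ = 48·45·38 = 82080; T₄T₅ = 45·38·28 = 47880.
Length 3: T₁..T₃: k=1: 0+8640+32·4·45=14400; k=2: 6144+0+32·48·45=75264 → min 14400 | T₂..T₄: k=2: 0+82080+4·48·38=89376; k=3: 8640+0+4·45·38=15480 → min 15480 | T₃..T₅: k=3: 0+47880+48·45·28=108360; k=4: 82080+0+48·38·28=133152 → min 108360.
Length 4: T₁..T₄: k=1: 0+15480+32·4·38=20344; k=2: 6144+82080+32·48·38=146592; k=3: 14400+0+32·45·38=69120 → min 20344 | T₂..T₅: k=2: 0+108360+4·48·28=113736; k=3: 8640+47880+4·45·28=61560; k=4: 15480+0+4·38·28=19736 → min 19736.
Length 5: T₁..T₅: k=1: 0+19736+32·4·28=23320; k=2: 6144+108360+32·48·28=157512; k=3: 14400+47880+32·45·28=102600; k=4: 20344+0+32·38·28=54392 → min 23320.
Optimal order: (T₁·(((T₂·T₃)·T₄)·T₅)) with cost 23320.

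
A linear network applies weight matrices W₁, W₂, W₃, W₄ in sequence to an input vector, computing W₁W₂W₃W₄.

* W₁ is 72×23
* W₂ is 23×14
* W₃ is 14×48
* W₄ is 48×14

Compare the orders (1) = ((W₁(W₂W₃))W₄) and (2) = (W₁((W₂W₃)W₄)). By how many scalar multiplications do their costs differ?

Order (1) = ((W₁(W₂W₃))W₄): (W₂W₃): 23×14 by 14×48 → 23×48, cost 23·14·48 = 15456; (W₁(W₂W₃)): 72×23 by 23×48 → 72×48, cost 72·23·48 = 79488; cumulative 94944; ((W₁(W₂W₃))W₄): 72×48 by 48×14 → 72×14, cost 72·48·14 = 48384; cumulative 143328. Total 143328.
Order (2) = (W₁((W₂W₃)W₄)): (W₂W₃): 23×14 by 14×48 → 23×48, cost 23·14·48 = 15456; ((W₂W₃)W₄): 23×48 by 48×14 → 23×14, cost 23·48·14 = 15456; cumulative 30912; (W₁((W₂W₃)W₄)): 72×23 by 23×14 → 72×14, cost 72·23·14 = 23184; cumulative 54096. Total 54096.
Difference: |143328 − 54096| = 89232.

89232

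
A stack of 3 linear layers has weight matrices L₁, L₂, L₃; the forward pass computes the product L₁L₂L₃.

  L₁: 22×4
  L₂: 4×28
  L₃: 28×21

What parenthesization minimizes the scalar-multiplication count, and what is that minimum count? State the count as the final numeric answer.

(L₁(L₂L₃)): cost 4200.
((L₁L₂)L₃): cost 15400.
Optimal: (L₁(L₂L₃)) with cost 4200.

4200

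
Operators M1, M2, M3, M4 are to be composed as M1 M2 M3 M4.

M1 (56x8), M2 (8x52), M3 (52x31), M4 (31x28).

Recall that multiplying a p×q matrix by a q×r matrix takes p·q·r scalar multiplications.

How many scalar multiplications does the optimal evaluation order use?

Adjacent pairs: M1M2 = 56·8·52 = 23296; M2M3 = 8·52·31 = 12896; M3M4 = 52·31·28 = 45136.
Length 3: M1..M3: k=1: 0+12896+56·8·31=26784; k=2: 23296+0+56·52·31=113568 → min 26784 | M2..M4: k=2: 0+45136+8·52·28=56784; k=3: 12896+0+8·31·28=19840 → min 19840.
Length 4: M1..M4: k=1: 0+19840+56·8·28=32384; k=2: 23296+45136+56·52·28=149968; k=3: 26784+0+56·31·28=75392 → min 32384.
Optimal order: (M1 ((M2 M3) M4)) with cost 32384.

32384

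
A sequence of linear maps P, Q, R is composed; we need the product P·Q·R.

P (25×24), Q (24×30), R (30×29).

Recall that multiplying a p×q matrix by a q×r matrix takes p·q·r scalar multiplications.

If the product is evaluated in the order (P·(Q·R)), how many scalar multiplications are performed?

38280

(Q·R): 24×30 by 30×29 → 24×29, cost 24·30·29 = 20880
(P·(Q·R)): 25×24 by 24×29 → 25×29, cost 25·24·29 = 17400; cumulative 38280
Total: 38280 scalar multiplications.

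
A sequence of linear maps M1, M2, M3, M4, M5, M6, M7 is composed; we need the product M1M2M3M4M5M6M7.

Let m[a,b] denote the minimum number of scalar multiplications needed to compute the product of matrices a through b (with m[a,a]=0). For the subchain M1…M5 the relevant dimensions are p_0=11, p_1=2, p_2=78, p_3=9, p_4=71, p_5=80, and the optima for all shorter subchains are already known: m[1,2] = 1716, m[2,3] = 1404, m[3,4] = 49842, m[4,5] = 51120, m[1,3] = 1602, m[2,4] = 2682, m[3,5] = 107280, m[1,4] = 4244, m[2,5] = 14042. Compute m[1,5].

m[1,5] = min over k∈[1,4] of m[1,k]+m[k+1,5]+p_{0}·p_k·p_{5}.
k=1: 0 + 14042 + 11·2·80 = 15802; k=2: 1716 + 107280 + 11·78·80 = 177636; k=3: 1602 + 51120 + 11·9·80 = 60642; k=4: 4244 + 0 + 11·71·80 = 66724.
Minimum: 15802 at k=1.

15802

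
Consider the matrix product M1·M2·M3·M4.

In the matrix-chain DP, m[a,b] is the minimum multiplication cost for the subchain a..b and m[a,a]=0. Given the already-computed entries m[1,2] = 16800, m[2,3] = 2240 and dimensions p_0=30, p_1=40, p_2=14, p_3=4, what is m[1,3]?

m[1,3] = min over k∈[1,2] of m[1,k]+m[k+1,3]+p_{0}·p_k·p_{3}.
k=1: 0 + 2240 + 30·40·4 = 7040; k=2: 16800 + 0 + 30·14·4 = 18480.
Minimum: 7040 at k=1.

7040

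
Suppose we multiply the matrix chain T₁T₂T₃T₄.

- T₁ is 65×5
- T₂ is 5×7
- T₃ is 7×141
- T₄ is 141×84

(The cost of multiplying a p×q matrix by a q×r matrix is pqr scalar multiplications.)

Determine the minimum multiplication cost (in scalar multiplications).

Adjacent pairs: T₁T₂ = 65·5·7 = 2275; T₂T₃ = 5·7·141 = 4935; T₃T₄ = 7·141·84 = 82908.
Length 3: T₁..T₃: k=1: 0+4935+65·5·141=50760; k=2: 2275+0+65·7·141=66430 → min 50760 | T₂..T₄: k=2: 0+82908+5·7·84=85848; k=3: 4935+0+5·141·84=64155 → min 64155.
Length 4: T₁..T₄: k=1: 0+64155+65·5·84=91455; k=2: 2275+82908+65·7·84=123403; k=3: 50760+0+65·141·84=820620 → min 91455.
Optimal order: (T₁((T₂T₃)T₄)) with cost 91455.

91455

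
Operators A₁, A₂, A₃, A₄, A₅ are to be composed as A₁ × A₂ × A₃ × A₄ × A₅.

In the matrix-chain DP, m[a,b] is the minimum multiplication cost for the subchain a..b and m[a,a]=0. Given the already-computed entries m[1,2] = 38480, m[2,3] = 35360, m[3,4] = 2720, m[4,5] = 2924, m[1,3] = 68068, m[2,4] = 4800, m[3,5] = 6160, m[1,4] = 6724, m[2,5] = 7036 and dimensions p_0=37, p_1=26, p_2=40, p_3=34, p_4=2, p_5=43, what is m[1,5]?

m[1,5] = min over k∈[1,4] of m[1,k]+m[k+1,5]+p_{0}·p_k·p_{5}.
k=1: 0 + 7036 + 37·26·43 = 48402; k=2: 38480 + 6160 + 37·40·43 = 108280; k=3: 68068 + 2924 + 37·34·43 = 125086; k=4: 6724 + 0 + 37·2·43 = 9906.
Minimum: 9906 at k=4.

9906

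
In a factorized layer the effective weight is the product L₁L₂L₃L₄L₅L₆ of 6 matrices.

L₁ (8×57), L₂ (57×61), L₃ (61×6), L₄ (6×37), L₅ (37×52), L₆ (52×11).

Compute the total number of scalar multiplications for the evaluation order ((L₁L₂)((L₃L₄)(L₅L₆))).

(L₁L₂): 8×57 by 57×61 → 8×61, cost 8·57·61 = 27816
(L₃L₄): 61×6 by 6×37 → 61×37, cost 61·6·37 = 13542
(L₅L₆): 37×52 by 52×11 → 37×11, cost 37·52·11 = 21164
((L₃L₄)(L₅L₆)): 61×37 by 37×11 → 61×11, cost 61·37·11 = 24827; cumulative 59533
((L₁L₂)((L₃L₄)(L₅L₆))): 8×61 by 61×11 → 8×11, cost 8·61·11 = 5368; cumulative 92717
Total: 92717 scalar multiplications.

92717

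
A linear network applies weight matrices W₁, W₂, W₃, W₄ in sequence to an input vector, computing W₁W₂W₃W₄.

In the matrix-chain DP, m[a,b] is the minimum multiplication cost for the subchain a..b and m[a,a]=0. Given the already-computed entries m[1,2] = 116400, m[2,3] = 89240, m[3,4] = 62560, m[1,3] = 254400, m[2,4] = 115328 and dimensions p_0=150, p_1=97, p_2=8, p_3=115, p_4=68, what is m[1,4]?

260560

m[1,4] = min over k∈[1,3] of m[1,k]+m[k+1,4]+p_{0}·p_k·p_{4}.
k=1: 0 + 115328 + 150·97·68 = 1104728; k=2: 116400 + 62560 + 150·8·68 = 260560; k=3: 254400 + 0 + 150·115·68 = 1427400.
Minimum: 260560 at k=2.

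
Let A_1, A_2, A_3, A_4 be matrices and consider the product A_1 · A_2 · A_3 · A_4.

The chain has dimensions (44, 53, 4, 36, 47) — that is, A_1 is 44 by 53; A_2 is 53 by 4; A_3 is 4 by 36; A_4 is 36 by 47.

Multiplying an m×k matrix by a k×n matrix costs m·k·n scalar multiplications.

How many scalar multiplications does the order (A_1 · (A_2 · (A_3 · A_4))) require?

(A_3 · A_4): 4×36 by 36×47 → 4×47, cost 4·36·47 = 6768
(A_2 · (A_3 · A_4)): 53×4 by 4×47 → 53×47, cost 53·4·47 = 9964; cumulative 16732
(A_1 · (A_2 · (A_3 · A_4))): 44×53 by 53×47 → 44×47, cost 44·53·47 = 109604; cumulative 126336
Total: 126336 scalar multiplications.

126336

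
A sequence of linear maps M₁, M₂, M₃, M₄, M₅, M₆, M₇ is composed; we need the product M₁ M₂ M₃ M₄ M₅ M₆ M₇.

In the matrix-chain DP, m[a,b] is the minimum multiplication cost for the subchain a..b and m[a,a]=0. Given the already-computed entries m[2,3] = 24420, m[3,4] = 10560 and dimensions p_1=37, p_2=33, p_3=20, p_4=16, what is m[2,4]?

30096

m[2,4] = min over k∈[2,3] of m[2,k]+m[k+1,4]+p_{1}·p_k·p_{4}.
k=2: 0 + 10560 + 37·33·16 = 30096; k=3: 24420 + 0 + 37·20·16 = 36260.
Minimum: 30096 at k=2.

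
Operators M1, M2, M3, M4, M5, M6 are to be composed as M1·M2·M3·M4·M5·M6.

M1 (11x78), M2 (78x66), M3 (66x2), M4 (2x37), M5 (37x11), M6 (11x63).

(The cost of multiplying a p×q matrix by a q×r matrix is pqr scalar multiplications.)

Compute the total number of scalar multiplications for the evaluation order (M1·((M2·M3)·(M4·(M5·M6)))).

(M2·M3): 78×66 by 66×2 → 78×2, cost 78·66·2 = 10296
(M5·M6): 37×11 by 11×63 → 37×63, cost 37·11·63 = 25641
(M4·(M5·M6)): 2×37 by 37×63 → 2×63, cost 2·37·63 = 4662; cumulative 30303
((M2·M3)·(M4·(M5·M6))): 78×2 by 2×63 → 78×63, cost 78·2·63 = 9828; cumulative 50427
(M1·((M2·M3)·(M4·(M5·M6)))): 11×78 by 78×63 → 11×63, cost 11·78·63 = 54054; cumulative 104481
Total: 104481 scalar multiplications.

104481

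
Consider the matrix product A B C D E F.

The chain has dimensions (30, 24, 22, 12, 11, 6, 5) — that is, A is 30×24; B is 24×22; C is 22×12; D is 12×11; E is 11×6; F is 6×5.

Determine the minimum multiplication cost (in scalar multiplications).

8550

Adjacent pairs: AB = 30·24·22 = 15840; BC = 24·22·12 = 6336; CD = 22·12·11 = 2904; DE = 12·11·6 = 792; EF = 11·6·5 = 330.
Length 3: A..C: k=1: 0+6336+30·24·12=14976; k=2: 15840+0+30·22·12=23760 → min 14976 | B..D: k=2: 0+2904+24·22·11=8712; k=3: 6336+0+24·12·11=9504 → min 8712 | C..E: k=3: 0+792+22·12·6=2376; k=4: 2904+0+22·11·6=4356 → min 2376 | D..F: k=4: 0+330+12·11·5=990; k=5: 792+0+12·6·5=1152 → min 990.
Length 4: A..D: k=1: 0+8712+30·24·11=16632; k=2: 15840+2904+30·22·11=26004; k=3: 14976+0+30·12·11=18936 → min 16632 | B..E: k=2: 0+2376+24·22·6=5544; k=3: 6336+792+24·12·6=8856; k=4: 8712+0+24·11·6=10296 → min 5544 | C..F: k=3: 0+990+22·12·5=2310; k=4: 2904+330+22·11·5=4444; k=5: 2376+0+22·6·5=3036 → min 2310.
Length 5: A..E: k=1: 0+5544+30·24·6=9864; k=2: 15840+2376+30·22·6=22176; k=3: 14976+792+30·12·6=17928; k=4: 16632+0+30·11·6=18612 → min 9864 | B..F: k=2: 0+2310+24·22·5=4950; k=3: 6336+990+24·12·5=8766; k=4: 8712+330+24·11·5=10362; k=5: 5544+0+24·6·5=6264 → min 4950.
Length 6: A..F: k=1: 0+4950+30·24·5=8550; k=2: 15840+2310+30·22·5=21450; k=3: 14976+990+30·12·5=17766; k=4: 16632+330+30·11·5=18612; k=5: 9864+0+30·6·5=10764 → min 8550.
Optimal order: (A (B (C (D (E F))))) with cost 8550.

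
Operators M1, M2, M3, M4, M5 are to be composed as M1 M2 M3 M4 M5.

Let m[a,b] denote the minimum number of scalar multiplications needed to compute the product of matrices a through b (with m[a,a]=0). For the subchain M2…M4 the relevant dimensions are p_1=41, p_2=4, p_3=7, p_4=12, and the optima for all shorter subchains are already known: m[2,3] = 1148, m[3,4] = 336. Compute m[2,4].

m[2,4] = min over k∈[2,3] of m[2,k]+m[k+1,4]+p_{1}·p_k·p_{4}.
k=2: 0 + 336 + 41·4·12 = 2304; k=3: 1148 + 0 + 41·7·12 = 4592.
Minimum: 2304 at k=2.

2304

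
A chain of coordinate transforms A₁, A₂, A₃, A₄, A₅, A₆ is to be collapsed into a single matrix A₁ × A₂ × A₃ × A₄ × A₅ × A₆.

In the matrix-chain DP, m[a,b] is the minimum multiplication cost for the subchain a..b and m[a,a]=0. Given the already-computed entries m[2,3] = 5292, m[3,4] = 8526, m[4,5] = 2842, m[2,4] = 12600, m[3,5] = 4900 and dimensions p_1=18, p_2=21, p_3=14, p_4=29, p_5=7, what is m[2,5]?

m[2,5] = min over k∈[2,4] of m[2,k]+m[k+1,5]+p_{1}·p_k·p_{5}.
k=2: 0 + 4900 + 18·21·7 = 7546; k=3: 5292 + 2842 + 18·14·7 = 9898; k=4: 12600 + 0 + 18·29·7 = 16254.
Minimum: 7546 at k=2.

7546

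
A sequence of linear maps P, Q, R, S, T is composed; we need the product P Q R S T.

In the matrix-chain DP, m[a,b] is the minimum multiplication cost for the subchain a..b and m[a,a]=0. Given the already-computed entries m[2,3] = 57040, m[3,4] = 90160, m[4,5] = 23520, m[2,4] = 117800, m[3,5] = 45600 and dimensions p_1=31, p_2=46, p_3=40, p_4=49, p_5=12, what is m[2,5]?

m[2,5] = min over k∈[2,4] of m[2,k]+m[k+1,5]+p_{1}·p_k·p_{5}.
k=2: 0 + 45600 + 31·46·12 = 62712; k=3: 57040 + 23520 + 31·40·12 = 95440; k=4: 117800 + 0 + 31·49·12 = 136028.
Minimum: 62712 at k=2.

62712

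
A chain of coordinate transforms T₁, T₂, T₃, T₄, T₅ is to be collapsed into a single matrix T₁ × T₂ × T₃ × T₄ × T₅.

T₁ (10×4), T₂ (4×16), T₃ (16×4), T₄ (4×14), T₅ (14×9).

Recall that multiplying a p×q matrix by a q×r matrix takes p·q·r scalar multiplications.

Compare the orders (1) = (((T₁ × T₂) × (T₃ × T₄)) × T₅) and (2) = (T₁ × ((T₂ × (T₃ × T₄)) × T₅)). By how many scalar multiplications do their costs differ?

2380

Order (1) = (((T₁ × T₂) × (T₃ × T₄)) × T₅): (T₁ × T₂): 10×4 by 4×16 → 10×16, cost 10·4·16 = 640; (T₃ × T₄): 16×4 by 4×14 → 16×14, cost 16·4·14 = 896; ((T₁ × T₂) × (T₃ × T₄)): 10×16 by 16×14 → 10×14, cost 10·16·14 = 2240; cumulative 3776; (((T₁ × T₂) × (T₃ × T₄)) × T₅): 10×14 by 14×9 → 10×9, cost 10·14·9 = 1260; cumulative 5036. Total 5036.
Order (2) = (T₁ × ((T₂ × (T₃ × T₄)) × T₅)): (T₃ × T₄): 16×4 by 4×14 → 16×14, cost 16·4·14 = 896; (T₂ × (T₃ × T₄)): 4×16 by 16×14 → 4×14, cost 4·16·14 = 896; cumulative 1792; ((T₂ × (T₃ × T₄)) × T₅): 4×14 by 14×9 → 4×9, cost 4·14·9 = 504; cumulative 2296; (T₁ × ((T₂ × (T₃ × T₄)) × T₅)): 10×4 by 4×9 → 10×9, cost 10·4·9 = 360; cumulative 2656. Total 2656.
Difference: |5036 − 2656| = 2380.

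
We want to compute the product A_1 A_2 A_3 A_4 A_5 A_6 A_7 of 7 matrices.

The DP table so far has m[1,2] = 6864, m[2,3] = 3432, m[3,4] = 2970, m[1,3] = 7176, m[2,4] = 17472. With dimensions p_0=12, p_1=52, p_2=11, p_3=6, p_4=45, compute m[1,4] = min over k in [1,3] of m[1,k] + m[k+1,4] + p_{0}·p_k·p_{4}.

10416

m[1,4] = min over k∈[1,3] of m[1,k]+m[k+1,4]+p_{0}·p_k·p_{4}.
k=1: 0 + 17472 + 12·52·45 = 45552; k=2: 6864 + 2970 + 12·11·45 = 15774; k=3: 7176 + 0 + 12·6·45 = 10416.
Minimum: 10416 at k=3.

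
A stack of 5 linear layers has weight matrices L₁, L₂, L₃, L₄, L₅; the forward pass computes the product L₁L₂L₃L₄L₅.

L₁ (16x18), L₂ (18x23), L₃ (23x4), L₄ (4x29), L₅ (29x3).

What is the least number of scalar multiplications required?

2730

Adjacent pairs: L₁L₂ = 16·18·23 = 6624; L₂L₃ = 18·23·4 = 1656; L₃L₄ = 23·4·29 = 2668; L₄L₅ = 4·29·3 = 348.
Length 3: L₁..L₃: k=1: 0+1656+16·18·4=2808; k=2: 6624+0+16·23·4=8096 → min 2808 | L₂..L₄: k=2: 0+2668+18·23·29=14674; k=3: 1656+0+18·4·29=3744 → min 3744 | L₃..L₅: k=3: 0+348+23·4·3=624; k=4: 2668+0+23·29·3=4669 → min 624.
Length 4: L₁..L₄: k=1: 0+3744+16·18·29=12096; k=2: 6624+2668+16·23·29=19964; k=3: 2808+0+16·4·29=4664 → min 4664 | L₂..L₅: k=2: 0+624+18·23·3=1866; k=3: 1656+348+18·4·3=2220; k=4: 3744+0+18·29·3=5310 → min 1866.
Length 5: L₁..L₅: k=1: 0+1866+16·18·3=2730; k=2: 6624+624+16·23·3=8352; k=3: 2808+348+16·4·3=3348; k=4: 4664+0+16·29·3=6056 → min 2730.
Optimal order: (L₁(L₂(L₃(L₄L₅)))) with cost 2730.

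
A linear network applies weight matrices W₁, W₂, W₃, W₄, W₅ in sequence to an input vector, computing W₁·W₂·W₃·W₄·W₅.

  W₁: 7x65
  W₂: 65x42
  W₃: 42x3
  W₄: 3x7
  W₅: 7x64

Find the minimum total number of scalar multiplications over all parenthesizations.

Adjacent pairs: W₁W₂ = 7·65·42 = 19110; W₂W₃ = 65·42·3 = 8190; W₃W₄ = 42·3·7 = 882; W₄W₅ = 3·7·64 = 1344.
Length 3: W₁..W₃: k=1: 0+8190+7·65·3=9555; k=2: 19110+0+7·42·3=19992 → min 9555 | W₂..W₄: k=2: 0+882+65·42·7=19992; k=3: 8190+0+65·3·7=9555 → min 9555 | W₃..W₅: k=3: 0+1344+42·3·64=9408; k=4: 882+0+42·7·64=19698 → min 9408.
Length 4: W₁..W₄: k=1: 0+9555+7·65·7=12740; k=2: 19110+882+7·42·7=22050; k=3: 9555+0+7·3·7=9702 → min 9702 | W₂..W₅: k=2: 0+9408+65·42·64=184128; k=3: 8190+1344+65·3·64=22014; k=4: 9555+0+65·7·64=38675 → min 22014.
Length 5: W₁..W₅: k=1: 0+22014+7·65·64=51134; k=2: 19110+9408+7·42·64=47334; k=3: 9555+1344+7·3·64=12243; k=4: 9702+0+7·7·64=12838 → min 12243.
Optimal order: ((W₁·(W₂·W₃))·(W₄·W₅)) with cost 12243.

12243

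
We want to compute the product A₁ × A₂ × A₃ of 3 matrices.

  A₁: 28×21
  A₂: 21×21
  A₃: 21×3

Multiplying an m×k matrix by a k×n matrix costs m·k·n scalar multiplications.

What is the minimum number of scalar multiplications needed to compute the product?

3087

Order (A₁ × (A₂ × A₃)): (A₂ × A₃): 21×21 by 21×3 → 21×3, cost 21·21·3 = 1323; (A₁ × (A₂ × A₃)): 28×21 by 21×3 → 28×3, cost 28·21·3 = 1764; cumulative 3087. Total 3087.
Order ((A₁ × A₂) × A₃): (A₁ × A₂): 28×21 by 21×21 → 28×21, cost 28·21·21 = 12348; ((A₁ × A₂) × A₃): 28×21 by 21×3 → 28×3, cost 28·21·3 = 1764; cumulative 14112. Total 14112.
Minimum: 3087.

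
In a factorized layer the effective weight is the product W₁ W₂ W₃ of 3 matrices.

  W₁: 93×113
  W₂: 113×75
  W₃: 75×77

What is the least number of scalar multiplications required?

Order (W₁ (W₂ W₃)): (W₂ W₃): 113×75 by 75×77 → 113×77, cost 113·75·77 = 652575; (W₁ (W₂ W₃)): 93×113 by 113×77 → 93×77, cost 93·113·77 = 809193; cumulative 1461768. Total 1461768.
Order ((W₁ W₂) W₃): (W₁ W₂): 93×113 by 113×75 → 93×75, cost 93·113·75 = 788175; ((W₁ W₂) W₃): 93×75 by 75×77 → 93×77, cost 93·75·77 = 537075; cumulative 1325250. Total 1325250.
Minimum: 1325250.

1325250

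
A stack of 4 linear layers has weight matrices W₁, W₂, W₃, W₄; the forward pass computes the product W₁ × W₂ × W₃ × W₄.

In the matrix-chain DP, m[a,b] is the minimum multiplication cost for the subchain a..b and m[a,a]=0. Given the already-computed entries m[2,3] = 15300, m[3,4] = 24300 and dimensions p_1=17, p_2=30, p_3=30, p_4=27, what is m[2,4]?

m[2,4] = min over k∈[2,3] of m[2,k]+m[k+1,4]+p_{1}·p_k·p_{4}.
k=2: 0 + 24300 + 17·30·27 = 38070; k=3: 15300 + 0 + 17·30·27 = 29070.
Minimum: 29070 at k=3.

29070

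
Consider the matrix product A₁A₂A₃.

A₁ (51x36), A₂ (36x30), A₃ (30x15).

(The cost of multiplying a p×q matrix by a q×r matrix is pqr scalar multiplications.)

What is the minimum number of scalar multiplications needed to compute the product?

Order (A₁(A₂A₃)): (A₂A₃): 36×30 by 30×15 → 36×15, cost 36·30·15 = 16200; (A₁(A₂A₃)): 51×36 by 36×15 → 51×15, cost 51·36·15 = 27540; cumulative 43740. Total 43740.
Order ((A₁A₂)A₃): (A₁A₂): 51×36 by 36×30 → 51×30, cost 51·36·30 = 55080; ((A₁A₂)A₃): 51×30 by 30×15 → 51×15, cost 51·30·15 = 22950; cumulative 78030. Total 78030.
Minimum: 43740.

43740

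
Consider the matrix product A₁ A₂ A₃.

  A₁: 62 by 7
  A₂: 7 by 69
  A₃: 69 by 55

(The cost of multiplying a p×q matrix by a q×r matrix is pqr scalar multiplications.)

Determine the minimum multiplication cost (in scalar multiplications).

50435

Order (A₁ (A₂ A₃)): (A₂ A₃): 7×69 by 69×55 → 7×55, cost 7·69·55 = 26565; (A₁ (A₂ A₃)): 62×7 by 7×55 → 62×55, cost 62·7·55 = 23870; cumulative 50435. Total 50435.
Order ((A₁ A₂) A₃): (A₁ A₂): 62×7 by 7×69 → 62×69, cost 62·7·69 = 29946; ((A₁ A₂) A₃): 62×69 by 69×55 → 62×55, cost 62·69·55 = 235290; cumulative 265236. Total 265236.
Minimum: 50435.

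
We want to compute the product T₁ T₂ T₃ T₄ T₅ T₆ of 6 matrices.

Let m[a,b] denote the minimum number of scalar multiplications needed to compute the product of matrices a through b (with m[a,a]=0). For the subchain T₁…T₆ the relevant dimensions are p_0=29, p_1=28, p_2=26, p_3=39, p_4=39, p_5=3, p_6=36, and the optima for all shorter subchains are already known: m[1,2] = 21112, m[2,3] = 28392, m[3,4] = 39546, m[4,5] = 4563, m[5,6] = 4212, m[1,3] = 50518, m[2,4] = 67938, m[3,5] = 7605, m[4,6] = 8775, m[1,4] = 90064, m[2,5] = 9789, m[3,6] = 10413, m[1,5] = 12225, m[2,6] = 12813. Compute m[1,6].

15357

m[1,6] = min over k∈[1,5] of m[1,k]+m[k+1,6]+p_{0}·p_k·p_{6}.
k=1: 0 + 12813 + 29·28·36 = 42045; k=2: 21112 + 10413 + 29·26·36 = 58669; k=3: 50518 + 8775 + 29·39·36 = 100009; k=4: 90064 + 4212 + 29·39·36 = 134992; k=5: 12225 + 0 + 29·3·36 = 15357.
Minimum: 15357 at k=5.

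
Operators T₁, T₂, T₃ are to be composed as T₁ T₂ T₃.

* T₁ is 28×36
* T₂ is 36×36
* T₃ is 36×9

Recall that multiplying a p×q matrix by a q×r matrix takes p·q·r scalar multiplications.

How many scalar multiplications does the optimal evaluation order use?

20736

Order (T₁ (T₂ T₃)): (T₂ T₃): 36×36 by 36×9 → 36×9, cost 36·36·9 = 11664; (T₁ (T₂ T₃)): 28×36 by 36×9 → 28×9, cost 28·36·9 = 9072; cumulative 20736. Total 20736.
Order ((T₁ T₂) T₃): (T₁ T₂): 28×36 by 36×36 → 28×36, cost 28·36·36 = 36288; ((T₁ T₂) T₃): 28×36 by 36×9 → 28×9, cost 28·36·9 = 9072; cumulative 45360. Total 45360.
Minimum: 20736.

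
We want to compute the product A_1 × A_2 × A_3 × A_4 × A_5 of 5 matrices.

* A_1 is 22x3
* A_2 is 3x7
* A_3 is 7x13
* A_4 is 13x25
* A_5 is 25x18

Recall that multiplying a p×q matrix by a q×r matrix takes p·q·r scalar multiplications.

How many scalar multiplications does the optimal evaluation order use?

Adjacent pairs: A_1A_2 = 22·3·7 = 462; A_2A_3 = 3·7·13 = 273; A_3A_4 = 7·13·25 = 2275; A_4A_5 = 13·25·18 = 5850.
Length 3: A_1..A_3: k=1: 0+273+22·3·13=1131; k=2: 462+0+22·7·13=2464 → min 1131 | A_2..A_4: k=2: 0+2275+3·7·25=2800; k=3: 273+0+3·13·25=1248 → min 1248 | A_3..A_5: k=3: 0+5850+7·13·18=7488; k=4: 2275+0+7·25·18=5425 → min 5425.
Length 4: A_1..A_4: k=1: 0+1248+22·3·25=2898; k=2: 462+2275+22·7·25=6587; k=3: 1131+0+22·13·25=8281 → min 2898 | A_2..A_5: k=2: 0+5425+3·7·18=5803; k=3: 273+5850+3·13·18=6825; k=4: 1248+0+3·25·18=2598 → min 2598.
Length 5: A_1..A_5: k=1: 0+2598+22·3·18=3786; k=2: 462+5425+22·7·18=8659; k=3: 1131+5850+22·13·18=12129; k=4: 2898+0+22·25·18=12798 → min 3786.
Optimal order: (A_1 × (((A_2 × A_3) × A_4) × A_5)) with cost 3786.

3786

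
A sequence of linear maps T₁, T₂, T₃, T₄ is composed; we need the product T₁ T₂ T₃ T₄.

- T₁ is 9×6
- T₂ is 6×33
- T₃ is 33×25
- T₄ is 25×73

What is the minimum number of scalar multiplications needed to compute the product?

19842

Adjacent pairs: T₁T₂ = 9·6·33 = 1782; T₂T₃ = 6·33·25 = 4950; T₃T₄ = 33·25·73 = 60225.
Length 3: T₁..T₃: k=1: 0+4950+9·6·25=6300; k=2: 1782+0+9·33·25=9207 → min 6300 | T₂..T₄: k=2: 0+60225+6·33·73=74679; k=3: 4950+0+6·25·73=15900 → min 15900.
Length 4: T₁..T₄: k=1: 0+15900+9·6·73=19842; k=2: 1782+60225+9·33·73=83688; k=3: 6300+0+9·25·73=22725 → min 19842.
Optimal order: (T₁ ((T₂ T₃) T₄)) with cost 19842.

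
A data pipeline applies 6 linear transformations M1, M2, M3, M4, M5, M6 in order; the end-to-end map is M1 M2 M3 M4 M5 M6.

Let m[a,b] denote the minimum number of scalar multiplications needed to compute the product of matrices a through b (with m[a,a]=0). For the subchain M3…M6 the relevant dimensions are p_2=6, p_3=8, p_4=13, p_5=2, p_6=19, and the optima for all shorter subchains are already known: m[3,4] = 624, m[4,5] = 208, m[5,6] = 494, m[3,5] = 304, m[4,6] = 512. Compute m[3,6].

m[3,6] = min over k∈[3,5] of m[3,k]+m[k+1,6]+p_{2}·p_k·p_{6}.
k=3: 0 + 512 + 6·8·19 = 1424; k=4: 624 + 494 + 6·13·19 = 2600; k=5: 304 + 0 + 6·2·19 = 532.
Minimum: 532 at k=5.

532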